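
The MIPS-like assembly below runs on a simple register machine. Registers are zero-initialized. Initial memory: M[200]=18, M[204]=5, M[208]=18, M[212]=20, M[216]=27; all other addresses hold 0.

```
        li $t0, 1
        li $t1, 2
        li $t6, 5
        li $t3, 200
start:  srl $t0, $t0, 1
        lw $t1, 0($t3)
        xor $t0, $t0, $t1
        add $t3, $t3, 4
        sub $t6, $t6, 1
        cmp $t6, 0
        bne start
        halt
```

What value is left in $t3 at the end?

after li $t0, 1: $t0=1
after li $t1, 2: $t1=2
after li $t6, 5: $t6=5
after li $t3, 200: $t3=200
after srl $t0, $t0, 1: $t0=1>>1=0
after lw $t1, 0($t3): $t1=M[200]=18
after xor $t0, $t0, $t1: $t0=0^18=18
after add $t3, $t3, 4: $t3=200+4=204
after sub $t6, $t6, 1: $t6=5-1=4
cmp $t6, 0  (cmp 4,0)
bne start: taken
after srl $t0, $t0, 1: $t0=18>>1=9
after lw $t1, 0($t3): $t1=M[204]=5
after xor $t0, $t0, $t1: $t0=9^5=12
after add $t3, $t3, 4: $t3=204+4=208
after sub $t6, $t6, 1: $t6=4-1=3
cmp $t6, 0  (cmp 3,0)
bne start: taken
after srl $t0, $t0, 1: $t0=12>>1=6
after lw $t1, 0($t3): $t1=M[208]=18
after xor $t0, $t0, $t1: $t0=6^18=20
after add $t3, $t3, 4: $t3=208+4=212
after sub $t6, $t6, 1: $t6=3-1=2
cmp $t6, 0  (cmp 2,0)
bne start: taken
after srl $t0, $t0, 1: $t0=20>>1=10
after lw $t1, 0($t3): $t1=M[212]=20
after xor $t0, $t0, $t1: $t0=10^20=30
after add $t3, $t3, 4: $t3=212+4=216
after sub $t6, $t6, 1: $t6=2-1=1
cmp $t6, 0  (cmp 1,0)
bne start: taken
after srl $t0, $t0, 1: $t0=30>>1=15
after lw $t1, 0($t3): $t1=M[216]=27
after xor $t0, $t0, $t1: $t0=15^27=20
after add $t3, $t3, 4: $t3=216+4=220
after sub $t6, $t6, 1: $t6=1-1=0
cmp $t6, 0  (cmp 0,0)
bne start: not taken
halt.

220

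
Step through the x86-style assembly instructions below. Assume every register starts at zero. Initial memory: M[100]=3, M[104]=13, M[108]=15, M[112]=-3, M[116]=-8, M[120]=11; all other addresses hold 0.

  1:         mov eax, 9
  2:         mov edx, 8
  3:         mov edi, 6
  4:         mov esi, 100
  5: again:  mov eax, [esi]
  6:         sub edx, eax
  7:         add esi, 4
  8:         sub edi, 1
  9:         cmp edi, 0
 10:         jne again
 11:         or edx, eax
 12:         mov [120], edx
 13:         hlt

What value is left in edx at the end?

eax=9
edx=8
edi=6
esi=100
eax=M[100]=3
edx=8-3=5
esi=100+4=104
edi=6-1=5
cmp edi, 0  (cmp 5,0)
jne again: taken
eax=M[104]=13
edx=5-13=-8
esi=104+4=108
edi=5-1=4
cmp edi, 0  (cmp 4,0)
jne again: taken
eax=M[108]=15
edx=(-8)-15=-23
esi=108+4=112
edi=4-1=3
cmp edi, 0  (cmp 3,0)
jne again: taken
eax=M[112]=-3
edx=(-23)-(-3)=-20
esi=112+4=116
edi=3-1=2
cmp edi, 0  (cmp 2,0)
jne again: taken
eax=M[116]=-8
edx=(-20)-(-8)=-12
esi=116+4=120
edi=2-1=1
cmp edi, 0  (cmp 1,0)
jne again: taken
eax=M[120]=11
edx=(-12)-11=-23
esi=120+4=124
edi=1-1=0
cmp edi, 0  (cmp 0,0)
jne again: not taken
edx=(-23)|11=-21
mov [120], edx → M[120]=-21
halt.

-21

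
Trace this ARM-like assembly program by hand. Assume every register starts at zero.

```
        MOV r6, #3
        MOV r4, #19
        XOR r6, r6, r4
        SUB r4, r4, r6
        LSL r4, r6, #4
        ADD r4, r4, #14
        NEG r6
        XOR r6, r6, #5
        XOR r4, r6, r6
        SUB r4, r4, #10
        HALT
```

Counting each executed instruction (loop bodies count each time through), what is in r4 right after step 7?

270

MOV r6, #3 → r6=3
MOV r4, #19 → r4=19
XOR r6, r6, r4 → r6=3^19=16
SUB r4, r4, r6 → r4=19-16=3
LSL r4, r6, #4 → r4=16<<4=256
ADD r4, r4, #14 → r4=256+14=270
NEG r6 → r6=-(16)=-16
After step 7: r4 = 270.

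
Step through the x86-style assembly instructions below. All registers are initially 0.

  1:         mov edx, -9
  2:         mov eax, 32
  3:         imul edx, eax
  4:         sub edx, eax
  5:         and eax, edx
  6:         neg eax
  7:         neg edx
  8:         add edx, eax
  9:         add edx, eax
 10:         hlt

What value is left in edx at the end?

320

after mov edx, -9: edx=-9
after mov eax, 32: eax=32
after imul edx, eax: edx=(-9)*32=-288
after sub edx, eax: edx=(-288)-32=-320
after and eax, edx: eax=32&(-320)=0
after neg eax: eax=-(0)=0
after neg edx: edx=-(-320)=320
after add edx, eax: edx=320+0=320
after add edx, eax: edx=320+0=320
halt.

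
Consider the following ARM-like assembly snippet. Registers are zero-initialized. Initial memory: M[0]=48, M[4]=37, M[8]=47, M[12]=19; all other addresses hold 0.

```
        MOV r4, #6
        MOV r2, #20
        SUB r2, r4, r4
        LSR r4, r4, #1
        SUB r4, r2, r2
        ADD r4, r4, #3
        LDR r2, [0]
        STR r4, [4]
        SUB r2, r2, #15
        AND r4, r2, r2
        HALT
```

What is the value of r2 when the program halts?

after MOV r4, #6: r4=6
after MOV r2, #20: r2=20
after SUB r2, r4, r4: r2=6-6=0
after LSR r4, r4, #1: r4=6>>1=3
after SUB r4, r2, r2: r4=0-0=0
after ADD r4, r4, #3: r4=0+3=3
after LDR r2, [0]: r2=M[0]=48
STR r4, [4] → M[4]=3
after SUB r2, r2, #15: r2=48-15=33
after AND r4, r2, r2: r4=33&33=33
halt.

33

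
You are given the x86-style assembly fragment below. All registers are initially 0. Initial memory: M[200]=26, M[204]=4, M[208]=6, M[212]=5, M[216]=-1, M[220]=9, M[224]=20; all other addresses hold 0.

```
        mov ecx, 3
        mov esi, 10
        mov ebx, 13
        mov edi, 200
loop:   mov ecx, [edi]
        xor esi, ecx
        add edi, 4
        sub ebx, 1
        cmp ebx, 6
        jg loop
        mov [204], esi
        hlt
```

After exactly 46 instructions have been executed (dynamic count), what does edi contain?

228

mov ecx, 3 → ecx=3
mov esi, 10 → esi=10
mov ebx, 13 → ebx=13
mov edi, 200 → edi=200
mov ecx, [edi] → ecx=M[200]=26
xor esi, ecx → esi=10^26=16
add edi, 4 → edi=200+4=204
sub ebx, 1 → ebx=13-1=12
cmp ebx, 6  (cmp 12,6)
jg loop: taken
mov ecx, [edi] → ecx=M[204]=4
xor esi, ecx → esi=16^4=20
add edi, 4 → edi=204+4=208
sub ebx, 1 → ebx=12-1=11
cmp ebx, 6  (cmp 11,6)
jg loop: taken
mov ecx, [edi] → ecx=M[208]=6
xor esi, ecx → esi=20^6=18
add edi, 4 → edi=208+4=212
sub ebx, 1 → ebx=11-1=10
cmp ebx, 6  (cmp 10,6)
jg loop: taken
mov ecx, [edi] → ecx=M[212]=5
xor esi, ecx → esi=18^5=23
add edi, 4 → edi=212+4=216
sub ebx, 1 → ebx=10-1=9
cmp ebx, 6  (cmp 9,6)
jg loop: taken
mov ecx, [edi] → ecx=M[216]=-1
xor esi, ecx → esi=23^(-1)=-24
add edi, 4 → edi=216+4=220
sub ebx, 1 → ebx=9-1=8
cmp ebx, 6  (cmp 8,6)
jg loop: taken
mov ecx, [edi] → ecx=M[220]=9
xor esi, ecx → esi=(-24)^9=-31
add edi, 4 → edi=220+4=224
sub ebx, 1 → ebx=8-1=7
cmp ebx, 6  (cmp 7,6)
jg loop: taken
mov ecx, [edi] → ecx=M[224]=20
xor esi, ecx → esi=(-31)^20=-11
add edi, 4 → edi=224+4=228
sub ebx, 1 → ebx=7-1=6
cmp ebx, 6  (cmp 6,6)
jg loop: not taken
After step 46: edi = 228.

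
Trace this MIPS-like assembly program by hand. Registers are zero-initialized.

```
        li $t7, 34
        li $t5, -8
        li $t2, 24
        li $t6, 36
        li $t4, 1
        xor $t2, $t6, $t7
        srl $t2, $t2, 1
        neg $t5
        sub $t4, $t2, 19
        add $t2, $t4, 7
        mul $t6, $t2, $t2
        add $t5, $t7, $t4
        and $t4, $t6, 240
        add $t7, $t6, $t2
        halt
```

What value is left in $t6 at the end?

81

after li $t7, 34: $t7=34
after li $t5, -8: $t5=-8
after li $t2, 24: $t2=24
after li $t6, 36: $t6=36
after li $t4, 1: $t4=1
after xor $t2, $t6, $t7: $t2=36^34=6
after srl $t2, $t2, 1: $t2=6>>1=3
after neg $t5: $t5=-(-8)=8
after sub $t4, $t2, 19: $t4=3-19=-16
after add $t2, $t4, 7: $t2=(-16)+7=-9
after mul $t6, $t2, $t2: $t6=(-9)*(-9)=81
after add $t5, $t7, $t4: $t5=34+(-16)=18
after and $t4, $t6, 240: $t4=81&240=80
after add $t7, $t6, $t2: $t7=81+(-9)=72
halt.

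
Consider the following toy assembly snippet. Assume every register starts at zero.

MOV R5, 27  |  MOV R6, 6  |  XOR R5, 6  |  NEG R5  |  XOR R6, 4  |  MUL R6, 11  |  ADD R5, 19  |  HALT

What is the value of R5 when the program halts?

-10

MOV R5, 27 → R5=27
MOV R6, 6 → R6=6
XOR R5, 6 → R5=27^6=29
NEG R5 → R5=-(29)=-29
XOR R6, 4 → R6=6^4=2
MUL R6, 11 → R6=2*11=22
ADD R5, 19 → R5=(-29)+19=-10
halt.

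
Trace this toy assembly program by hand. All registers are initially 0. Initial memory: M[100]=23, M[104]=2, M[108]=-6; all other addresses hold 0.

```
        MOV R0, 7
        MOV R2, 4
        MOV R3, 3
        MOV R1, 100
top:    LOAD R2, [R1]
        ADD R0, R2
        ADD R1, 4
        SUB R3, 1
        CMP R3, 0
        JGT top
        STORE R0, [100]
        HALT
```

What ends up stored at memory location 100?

26

MOV R0, 7 → R0=7
MOV R2, 4 → R2=4
MOV R3, 3 → R3=3
MOV R1, 100 → R1=100
LOAD R2, [R1] → R2=M[100]=23
ADD R0, R2 → R0=7+23=30
ADD R1, 4 → R1=100+4=104
SUB R3, 1 → R3=3-1=2
CMP R3, 0  (cmp 2,0)
JGT top: taken
LOAD R2, [R1] → R2=M[104]=2
ADD R0, R2 → R0=30+2=32
ADD R1, 4 → R1=104+4=108
SUB R3, 1 → R3=2-1=1
CMP R3, 0  (cmp 1,0)
JGT top: taken
LOAD R2, [R1] → R2=M[108]=-6
ADD R0, R2 → R0=32+(-6)=26
ADD R1, 4 → R1=108+4=112
SUB R3, 1 → R3=1-1=0
CMP R3, 0  (cmp 0,0)
JGT top: not taken
STORE R0, [100] → M[100]=26
halt.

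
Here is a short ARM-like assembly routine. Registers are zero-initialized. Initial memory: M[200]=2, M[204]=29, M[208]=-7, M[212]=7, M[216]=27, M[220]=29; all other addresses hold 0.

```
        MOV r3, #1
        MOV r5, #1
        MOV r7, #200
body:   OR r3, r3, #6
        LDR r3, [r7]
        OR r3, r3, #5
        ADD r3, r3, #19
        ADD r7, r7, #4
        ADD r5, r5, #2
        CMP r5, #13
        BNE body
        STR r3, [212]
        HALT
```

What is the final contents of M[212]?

after MOV r3, #1: r3=1
after MOV r5, #1: r5=1
after MOV r7, #200: r7=200
after OR r3, r3, #6: r3=1|6=7
after LDR r3, [r7]: r3=M[200]=2
after OR r3, r3, #5: r3=2|5=7
after ADD r3, r3, #19: r3=7+19=26
after ADD r7, r7, #4: r7=200+4=204
after ADD r5, r5, #2: r5=1+2=3
CMP r5, #13  (cmp 3,13)
BNE body: taken
after OR r3, r3, #6: r3=26|6=30
after LDR r3, [r7]: r3=M[204]=29
after OR r3, r3, #5: r3=29|5=29
after ADD r3, r3, #19: r3=29+19=48
after ADD r7, r7, #4: r7=204+4=208
after ADD r5, r5, #2: r5=3+2=5
CMP r5, #13  (cmp 5,13)
BNE body: taken
after OR r3, r3, #6: r3=48|6=54
after LDR r3, [r7]: r3=M[208]=-7
after OR r3, r3, #5: r3=(-7)|5=-3
after ADD r3, r3, #19: r3=(-3)+19=16
after ADD r7, r7, #4: r7=208+4=212
after ADD r5, r5, #2: r5=5+2=7
CMP r5, #13  (cmp 7,13)
BNE body: taken
after OR r3, r3, #6: r3=16|6=22
after LDR r3, [r7]: r3=M[212]=7
after OR r3, r3, #5: r3=7|5=7
after ADD r3, r3, #19: r3=7+19=26
after ADD r7, r7, #4: r7=212+4=216
after ADD r5, r5, #2: r5=7+2=9
CMP r5, #13  (cmp 9,13)
BNE body: taken
after OR r3, r3, #6: r3=26|6=30
after LDR r3, [r7]: r3=M[216]=27
after OR r3, r3, #5: r3=27|5=31
after ADD r3, r3, #19: r3=31+19=50
after ADD r7, r7, #4: r7=216+4=220
after ADD r5, r5, #2: r5=9+2=11
CMP r5, #13  (cmp 11,13)
BNE body: taken
after OR r3, r3, #6: r3=50|6=54
after LDR r3, [r7]: r3=M[220]=29
after OR r3, r3, #5: r3=29|5=29
after ADD r3, r3, #19: r3=29+19=48
after ADD r7, r7, #4: r7=220+4=224
after ADD r5, r5, #2: r5=11+2=13
CMP r5, #13  (cmp 13,13)
BNE body: not taken
STR r3, [212] → M[212]=48
halt.

48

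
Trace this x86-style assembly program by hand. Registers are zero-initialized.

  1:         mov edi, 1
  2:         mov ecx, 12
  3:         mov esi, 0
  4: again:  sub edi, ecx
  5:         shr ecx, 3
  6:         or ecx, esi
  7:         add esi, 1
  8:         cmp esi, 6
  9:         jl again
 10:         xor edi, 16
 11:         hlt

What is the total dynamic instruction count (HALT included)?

41

mov edi, 1 → edi=1
mov ecx, 12 → ecx=12
mov esi, 0 → esi=0
sub edi, ecx → edi=1-12=-11
shr ecx, 3 → ecx=12>>3=1
or ecx, esi → ecx=1|0=1
add esi, 1 → esi=0+1=1
cmp esi, 6  (cmp 1,6)
jl again: taken
sub edi, ecx → edi=(-11)-1=-12
shr ecx, 3 → ecx=1>>3=0
or ecx, esi → ecx=0|1=1
add esi, 1 → esi=1+1=2
cmp esi, 6  (cmp 2,6)
jl again: taken
sub edi, ecx → edi=(-12)-1=-13
shr ecx, 3 → ecx=1>>3=0
or ecx, esi → ecx=0|2=2
add esi, 1 → esi=2+1=3
cmp esi, 6  (cmp 3,6)
jl again: taken
sub edi, ecx → edi=(-13)-2=-15
shr ecx, 3 → ecx=2>>3=0
or ecx, esi → ecx=0|3=3
add esi, 1 → esi=3+1=4
cmp esi, 6  (cmp 4,6)
jl again: taken
sub edi, ecx → edi=(-15)-3=-18
shr ecx, 3 → ecx=3>>3=0
or ecx, esi → ecx=0|4=4
add esi, 1 → esi=4+1=5
cmp esi, 6  (cmp 5,6)
jl again: taken
sub edi, ecx → edi=(-18)-4=-22
shr ecx, 3 → ecx=4>>3=0
or ecx, esi → ecx=0|5=5
add esi, 1 → esi=5+1=6
cmp esi, 6  (cmp 6,6)
jl again: not taken
xor edi, 16 → edi=(-22)^16=-6
halt.
Total executed instructions: 41.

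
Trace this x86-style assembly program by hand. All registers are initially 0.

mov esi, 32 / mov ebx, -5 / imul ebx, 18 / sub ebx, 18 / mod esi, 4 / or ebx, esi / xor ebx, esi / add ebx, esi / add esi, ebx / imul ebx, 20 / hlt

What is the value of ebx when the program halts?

-2160

esi=32
ebx=-5
ebx=(-5)*18=-90
ebx=(-90)-18=-108
esi=32%4=0
ebx=(-108)|0=-108
ebx=(-108)^0=-108
ebx=(-108)+0=-108
esi=0+(-108)=-108
ebx=(-108)*20=-2160
halt.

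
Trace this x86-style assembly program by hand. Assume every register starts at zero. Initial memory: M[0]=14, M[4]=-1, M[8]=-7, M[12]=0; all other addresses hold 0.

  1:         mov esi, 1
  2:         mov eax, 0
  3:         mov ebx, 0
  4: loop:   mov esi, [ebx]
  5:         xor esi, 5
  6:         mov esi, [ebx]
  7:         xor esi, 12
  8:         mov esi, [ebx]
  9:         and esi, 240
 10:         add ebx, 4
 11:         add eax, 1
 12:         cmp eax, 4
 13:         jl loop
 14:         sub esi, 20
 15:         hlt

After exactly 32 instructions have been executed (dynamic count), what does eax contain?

3

mov esi, 1 → esi=1
mov eax, 0 → eax=0
mov ebx, 0 → ebx=0
mov esi, [ebx] → esi=M[0]=14
xor esi, 5 → esi=14^5=11
mov esi, [ebx] → esi=M[0]=14
xor esi, 12 → esi=14^12=2
mov esi, [ebx] → esi=M[0]=14
and esi, 240 → esi=14&240=0
add ebx, 4 → ebx=0+4=4
add eax, 1 → eax=0+1=1
cmp eax, 4  (cmp 1,4)
jl loop: taken
mov esi, [ebx] → esi=M[4]=-1
xor esi, 5 → esi=(-1)^5=-6
mov esi, [ebx] → esi=M[4]=-1
xor esi, 12 → esi=(-1)^12=-13
mov esi, [ebx] → esi=M[4]=-1
and esi, 240 → esi=(-1)&240=240
add ebx, 4 → ebx=4+4=8
add eax, 1 → eax=1+1=2
cmp eax, 4  (cmp 2,4)
jl loop: taken
mov esi, [ebx] → esi=M[8]=-7
xor esi, 5 → esi=(-7)^5=-4
mov esi, [ebx] → esi=M[8]=-7
xor esi, 12 → esi=(-7)^12=-11
mov esi, [ebx] → esi=M[8]=-7
and esi, 240 → esi=(-7)&240=240
add ebx, 4 → ebx=8+4=12
add eax, 1 → eax=2+1=3
cmp eax, 4  (cmp 3,4)
After step 32: eax = 3.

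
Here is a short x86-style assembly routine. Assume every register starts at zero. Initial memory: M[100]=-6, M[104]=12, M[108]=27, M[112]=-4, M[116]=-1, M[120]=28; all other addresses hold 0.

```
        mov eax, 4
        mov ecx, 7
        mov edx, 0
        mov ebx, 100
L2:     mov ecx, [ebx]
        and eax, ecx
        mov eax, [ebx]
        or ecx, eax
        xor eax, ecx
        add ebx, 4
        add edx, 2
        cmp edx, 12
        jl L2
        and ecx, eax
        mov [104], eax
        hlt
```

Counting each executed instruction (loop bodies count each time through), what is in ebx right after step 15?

after mov eax, 4: eax=4
after mov ecx, 7: ecx=7
after mov edx, 0: edx=0
after mov ebx, 100: ebx=100
after mov ecx, [ebx]: ecx=M[100]=-6
after and eax, ecx: eax=4&(-6)=0
after mov eax, [ebx]: eax=M[100]=-6
after or ecx, eax: ecx=(-6)|(-6)=-6
after xor eax, ecx: eax=(-6)^(-6)=0
after add ebx, 4: ebx=100+4=104
after add edx, 2: edx=0+2=2
cmp edx, 12  (cmp 2,12)
jl L2: taken
after mov ecx, [ebx]: ecx=M[104]=12
after and eax, ecx: eax=0&12=0
After step 15: ebx = 104.

104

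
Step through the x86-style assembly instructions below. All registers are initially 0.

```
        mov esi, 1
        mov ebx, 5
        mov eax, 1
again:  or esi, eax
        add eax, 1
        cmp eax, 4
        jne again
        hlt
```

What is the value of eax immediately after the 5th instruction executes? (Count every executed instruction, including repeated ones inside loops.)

after mov esi, 1: esi=1
after mov ebx, 5: ebx=5
after mov eax, 1: eax=1
after or esi, eax: esi=1|1=1
after add eax, 1: eax=1+1=2
After step 5: eax = 2.

2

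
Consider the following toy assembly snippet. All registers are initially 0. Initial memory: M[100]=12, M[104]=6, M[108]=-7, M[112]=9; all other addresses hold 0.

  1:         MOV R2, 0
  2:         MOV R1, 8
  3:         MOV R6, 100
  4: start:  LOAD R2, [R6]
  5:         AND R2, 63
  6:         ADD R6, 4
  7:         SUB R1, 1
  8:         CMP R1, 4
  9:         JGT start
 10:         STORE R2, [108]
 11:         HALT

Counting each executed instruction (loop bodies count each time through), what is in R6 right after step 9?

R2=0
R1=8
R6=100
R2=M[100]=12
R2=12&63=12
R6=100+4=104
R1=8-1=7
CMP R1, 4  (cmp 7,4)
JGT start: taken
After step 9: R6 = 104.

104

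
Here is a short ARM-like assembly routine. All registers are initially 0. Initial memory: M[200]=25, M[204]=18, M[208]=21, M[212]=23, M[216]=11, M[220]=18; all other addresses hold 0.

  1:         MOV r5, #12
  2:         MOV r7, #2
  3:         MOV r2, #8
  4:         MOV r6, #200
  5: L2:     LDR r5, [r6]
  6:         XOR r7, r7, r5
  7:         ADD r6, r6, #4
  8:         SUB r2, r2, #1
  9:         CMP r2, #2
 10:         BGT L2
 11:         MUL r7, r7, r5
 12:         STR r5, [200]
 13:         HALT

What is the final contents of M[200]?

r5=12
r7=2
r2=8
r6=200
r5=M[200]=25
r7=2^25=27
r6=200+4=204
r2=8-1=7
CMP r2, #2  (cmp 7,2)
BGT L2: taken
r5=M[204]=18
r7=27^18=9
r6=204+4=208
r2=7-1=6
CMP r2, #2  (cmp 6,2)
BGT L2: taken
r5=M[208]=21
r7=9^21=28
r6=208+4=212
r2=6-1=5
CMP r2, #2  (cmp 5,2)
BGT L2: taken
r5=M[212]=23
r7=28^23=11
r6=212+4=216
r2=5-1=4
CMP r2, #2  (cmp 4,2)
BGT L2: taken
r5=M[216]=11
r7=11^11=0
r6=216+4=220
r2=4-1=3
CMP r2, #2  (cmp 3,2)
BGT L2: taken
r5=M[220]=18
r7=0^18=18
r6=220+4=224
r2=3-1=2
CMP r2, #2  (cmp 2,2)
BGT L2: not taken
r7=18*18=324
STR r5, [200] → M[200]=18
halt.

18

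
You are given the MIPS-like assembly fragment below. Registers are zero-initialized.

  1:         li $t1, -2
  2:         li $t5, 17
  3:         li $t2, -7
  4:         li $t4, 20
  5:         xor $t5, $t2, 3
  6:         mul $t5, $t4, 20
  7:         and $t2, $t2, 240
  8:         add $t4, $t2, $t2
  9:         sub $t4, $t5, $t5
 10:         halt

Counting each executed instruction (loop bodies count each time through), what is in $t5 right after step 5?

$t1=-2
$t5=17
$t2=-7
$t4=20
$t5=(-7)^3=-6
After step 5: $t5 = -6.

-6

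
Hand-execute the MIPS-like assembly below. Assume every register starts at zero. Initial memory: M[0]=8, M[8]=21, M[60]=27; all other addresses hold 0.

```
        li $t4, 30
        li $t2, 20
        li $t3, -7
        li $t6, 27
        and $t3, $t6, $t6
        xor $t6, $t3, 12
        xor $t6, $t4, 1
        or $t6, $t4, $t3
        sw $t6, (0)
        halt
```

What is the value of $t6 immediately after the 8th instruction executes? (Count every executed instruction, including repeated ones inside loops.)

li $t4, 30 → $t4=30
li $t2, 20 → $t2=20
li $t3, -7 → $t3=-7
li $t6, 27 → $t6=27
and $t3, $t6, $t6 → $t3=27&27=27
xor $t6, $t3, 12 → $t6=27^12=23
xor $t6, $t4, 1 → $t6=30^1=31
or $t6, $t4, $t3 → $t6=30|27=31
After step 8: $t6 = 31.

31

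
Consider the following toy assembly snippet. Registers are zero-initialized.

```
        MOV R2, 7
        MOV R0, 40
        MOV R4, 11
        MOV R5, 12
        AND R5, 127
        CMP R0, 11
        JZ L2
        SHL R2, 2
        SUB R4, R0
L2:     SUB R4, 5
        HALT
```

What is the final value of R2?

28

R2=7
R0=40
R4=11
R5=12
R5=12&127=12
CMP R0, 11  (cmp 40,11)
JZ L2: not taken
R2=7<<2=28
R4=11-40=-29
R4=(-29)-5=-34
halt.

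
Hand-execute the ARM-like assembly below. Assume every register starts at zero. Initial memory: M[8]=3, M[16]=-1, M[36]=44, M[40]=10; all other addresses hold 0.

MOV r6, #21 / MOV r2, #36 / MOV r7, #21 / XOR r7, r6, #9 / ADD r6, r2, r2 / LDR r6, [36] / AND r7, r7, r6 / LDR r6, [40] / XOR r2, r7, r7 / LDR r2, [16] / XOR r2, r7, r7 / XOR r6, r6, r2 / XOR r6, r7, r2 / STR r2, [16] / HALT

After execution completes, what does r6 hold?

12

after MOV r6, #21: r6=21
after MOV r2, #36: r2=36
after MOV r7, #21: r7=21
after XOR r7, r6, #9: r7=21^9=28
after ADD r6, r2, r2: r6=36+36=72
after LDR r6, [36]: r6=M[36]=44
after AND r7, r7, r6: r7=28&44=12
after LDR r6, [40]: r6=M[40]=10
after XOR r2, r7, r7: r2=12^12=0
after LDR r2, [16]: r2=M[16]=-1
after XOR r2, r7, r7: r2=12^12=0
after XOR r6, r6, r2: r6=10^0=10
after XOR r6, r7, r2: r6=12^0=12
STR r2, [16] → M[16]=0
halt.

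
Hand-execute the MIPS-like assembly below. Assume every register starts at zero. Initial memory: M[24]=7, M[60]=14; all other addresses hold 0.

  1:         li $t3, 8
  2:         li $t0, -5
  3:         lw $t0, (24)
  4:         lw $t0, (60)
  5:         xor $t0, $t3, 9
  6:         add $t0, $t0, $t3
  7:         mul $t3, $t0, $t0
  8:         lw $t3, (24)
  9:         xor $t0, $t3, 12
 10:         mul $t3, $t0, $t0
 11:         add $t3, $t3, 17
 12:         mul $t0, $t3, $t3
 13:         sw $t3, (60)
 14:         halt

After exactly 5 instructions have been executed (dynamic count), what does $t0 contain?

$t3=8
$t0=-5
$t0=M[24]=7
$t0=M[60]=14
$t0=8^9=1
After step 5: $t0 = 1.

1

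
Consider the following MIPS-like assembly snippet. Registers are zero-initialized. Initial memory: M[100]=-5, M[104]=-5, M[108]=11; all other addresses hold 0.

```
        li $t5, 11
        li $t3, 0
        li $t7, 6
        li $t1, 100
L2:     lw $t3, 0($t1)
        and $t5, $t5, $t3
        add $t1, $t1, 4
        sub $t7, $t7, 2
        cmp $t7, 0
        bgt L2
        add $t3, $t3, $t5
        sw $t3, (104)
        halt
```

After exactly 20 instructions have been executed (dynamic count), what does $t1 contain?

112

after li $t5, 11: $t5=11
after li $t3, 0: $t3=0
after li $t7, 6: $t7=6
after li $t1, 100: $t1=100
after lw $t3, 0($t1): $t3=M[100]=-5
after and $t5, $t5, $t3: $t5=11&(-5)=11
after add $t1, $t1, 4: $t1=100+4=104
after sub $t7, $t7, 2: $t7=6-2=4
cmp $t7, 0  (cmp 4,0)
bgt L2: taken
after lw $t3, 0($t1): $t3=M[104]=-5
after and $t5, $t5, $t3: $t5=11&(-5)=11
after add $t1, $t1, 4: $t1=104+4=108
after sub $t7, $t7, 2: $t7=4-2=2
cmp $t7, 0  (cmp 2,0)
bgt L2: taken
after lw $t3, 0($t1): $t3=M[108]=11
after and $t5, $t5, $t3: $t5=11&11=11
after add $t1, $t1, 4: $t1=108+4=112
after sub $t7, $t7, 2: $t7=2-2=0
After step 20: $t1 = 112.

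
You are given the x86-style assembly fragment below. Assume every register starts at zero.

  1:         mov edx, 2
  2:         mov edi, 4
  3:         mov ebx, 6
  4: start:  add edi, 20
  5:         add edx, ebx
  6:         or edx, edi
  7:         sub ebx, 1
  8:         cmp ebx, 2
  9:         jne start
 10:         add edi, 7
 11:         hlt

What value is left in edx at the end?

84

edx=2
edi=4
ebx=6
edi=4+20=24
edx=2+6=8
edx=8|24=24
ebx=6-1=5
cmp ebx, 2  (cmp 5,2)
jne start: taken
edi=24+20=44
edx=24+5=29
edx=29|44=61
ebx=5-1=4
cmp ebx, 2  (cmp 4,2)
jne start: taken
edi=44+20=64
edx=61+4=65
edx=65|64=65
ebx=4-1=3
cmp ebx, 2  (cmp 3,2)
jne start: taken
edi=64+20=84
edx=65+3=68
edx=68|84=84
ebx=3-1=2
cmp ebx, 2  (cmp 2,2)
jne start: not taken
edi=84+7=91
halt.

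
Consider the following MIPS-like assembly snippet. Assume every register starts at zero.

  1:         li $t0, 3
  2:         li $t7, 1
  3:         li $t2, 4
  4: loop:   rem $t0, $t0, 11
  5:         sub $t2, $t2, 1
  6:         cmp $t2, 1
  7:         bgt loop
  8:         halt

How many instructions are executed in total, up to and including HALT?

li $t0, 3 → $t0=3
li $t7, 1 → $t7=1
li $t2, 4 → $t2=4
rem $t0, $t0, 11 → $t0=3%11=3
sub $t2, $t2, 1 → $t2=4-1=3
cmp $t2, 1  (cmp 3,1)
bgt loop: taken
rem $t0, $t0, 11 → $t0=3%11=3
sub $t2, $t2, 1 → $t2=3-1=2
cmp $t2, 1  (cmp 2,1)
bgt loop: taken
rem $t0, $t0, 11 → $t0=3%11=3
sub $t2, $t2, 1 → $t2=2-1=1
cmp $t2, 1  (cmp 1,1)
bgt loop: not taken
halt.
Total executed instructions: 16.

16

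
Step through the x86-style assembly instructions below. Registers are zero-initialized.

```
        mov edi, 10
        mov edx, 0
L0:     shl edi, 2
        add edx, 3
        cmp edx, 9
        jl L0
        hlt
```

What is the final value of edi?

640

after mov edi, 10: edi=10
after mov edx, 0: edx=0
after shl edi, 2: edi=10<<2=40
after add edx, 3: edx=0+3=3
cmp edx, 9  (cmp 3,9)
jl L0: taken
after shl edi, 2: edi=40<<2=160
after add edx, 3: edx=3+3=6
cmp edx, 9  (cmp 6,9)
jl L0: taken
after shl edi, 2: edi=160<<2=640
after add edx, 3: edx=6+3=9
cmp edx, 9  (cmp 9,9)
jl L0: not taken
halt.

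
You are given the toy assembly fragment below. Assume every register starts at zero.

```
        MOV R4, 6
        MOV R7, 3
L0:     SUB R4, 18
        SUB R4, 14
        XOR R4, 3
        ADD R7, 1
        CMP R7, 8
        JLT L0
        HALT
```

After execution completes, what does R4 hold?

MOV R4, 6 → R4=6
MOV R7, 3 → R7=3
SUB R4, 18 → R4=6-18=-12
SUB R4, 14 → R4=(-12)-14=-26
XOR R4, 3 → R4=(-26)^3=-27
ADD R7, 1 → R7=3+1=4
CMP R7, 8  (cmp 4,8)
JLT L0: taken
SUB R4, 18 → R4=(-27)-18=-45
SUB R4, 14 → R4=(-45)-14=-59
XOR R4, 3 → R4=(-59)^3=-58
ADD R7, 1 → R7=4+1=5
CMP R7, 8  (cmp 5,8)
JLT L0: taken
SUB R4, 18 → R4=(-58)-18=-76
SUB R4, 14 → R4=(-76)-14=-90
XOR R4, 3 → R4=(-90)^3=-91
ADD R7, 1 → R7=5+1=6
CMP R7, 8  (cmp 6,8)
JLT L0: taken
SUB R4, 18 → R4=(-91)-18=-109
SUB R4, 14 → R4=(-109)-14=-123
XOR R4, 3 → R4=(-123)^3=-122
ADD R7, 1 → R7=6+1=7
CMP R7, 8  (cmp 7,8)
JLT L0: taken
SUB R4, 18 → R4=(-122)-18=-140
SUB R4, 14 → R4=(-140)-14=-154
XOR R4, 3 → R4=(-154)^3=-155
ADD R7, 1 → R7=7+1=8
CMP R7, 8  (cmp 8,8)
JLT L0: not taken
halt.

-155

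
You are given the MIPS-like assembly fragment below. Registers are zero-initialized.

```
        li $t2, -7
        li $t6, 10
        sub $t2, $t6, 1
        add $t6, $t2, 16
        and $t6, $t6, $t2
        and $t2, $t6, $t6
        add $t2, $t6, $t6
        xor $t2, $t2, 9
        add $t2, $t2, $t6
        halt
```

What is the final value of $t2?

36

li $t2, -7 → $t2=-7
li $t6, 10 → $t6=10
sub $t2, $t6, 1 → $t2=10-1=9
add $t6, $t2, 16 → $t6=9+16=25
and $t6, $t6, $t2 → $t6=25&9=9
and $t2, $t6, $t6 → $t2=9&9=9
add $t2, $t6, $t6 → $t2=9+9=18
xor $t2, $t2, 9 → $t2=18^9=27
add $t2, $t2, $t6 → $t2=27+9=36
halt.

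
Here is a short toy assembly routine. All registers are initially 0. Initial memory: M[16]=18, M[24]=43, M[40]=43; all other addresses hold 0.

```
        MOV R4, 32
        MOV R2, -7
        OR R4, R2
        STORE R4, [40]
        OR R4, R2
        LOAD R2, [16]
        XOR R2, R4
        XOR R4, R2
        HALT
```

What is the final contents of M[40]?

-7

MOV R4, 32 → R4=32
MOV R2, -7 → R2=-7
OR R4, R2 → R4=32|(-7)=-7
STORE R4, [40] → M[40]=-7
OR R4, R2 → R4=(-7)|(-7)=-7
LOAD R2, [16] → R2=M[16]=18
XOR R2, R4 → R2=18^(-7)=-21
XOR R4, R2 → R4=(-7)^(-21)=18
halt.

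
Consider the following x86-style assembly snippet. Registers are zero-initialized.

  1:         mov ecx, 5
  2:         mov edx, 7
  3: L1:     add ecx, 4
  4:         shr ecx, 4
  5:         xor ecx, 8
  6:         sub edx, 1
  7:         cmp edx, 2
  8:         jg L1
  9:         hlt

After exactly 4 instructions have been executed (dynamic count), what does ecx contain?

ecx=5
edx=7
ecx=5+4=9
ecx=9>>4=0
After step 4: ecx = 0.

0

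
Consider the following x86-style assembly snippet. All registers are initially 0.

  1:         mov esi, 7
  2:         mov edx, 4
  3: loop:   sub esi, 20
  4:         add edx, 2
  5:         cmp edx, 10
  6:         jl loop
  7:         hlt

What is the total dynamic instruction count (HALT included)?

esi=7
edx=4
esi=7-20=-13
edx=4+2=6
cmp edx, 10  (cmp 6,10)
jl loop: taken
esi=(-13)-20=-33
edx=6+2=8
cmp edx, 10  (cmp 8,10)
jl loop: taken
esi=(-33)-20=-53
edx=8+2=10
cmp edx, 10  (cmp 10,10)
jl loop: not taken
halt.
Total executed instructions: 15.

15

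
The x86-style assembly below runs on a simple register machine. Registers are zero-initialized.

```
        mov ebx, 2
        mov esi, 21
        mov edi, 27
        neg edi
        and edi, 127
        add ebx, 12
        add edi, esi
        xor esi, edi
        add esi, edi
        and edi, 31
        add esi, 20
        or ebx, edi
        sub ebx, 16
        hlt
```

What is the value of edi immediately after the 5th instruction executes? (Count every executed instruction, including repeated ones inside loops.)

ebx=2
esi=21
edi=27
edi=-(27)=-27
edi=(-27)&127=101
After step 5: edi = 101.

101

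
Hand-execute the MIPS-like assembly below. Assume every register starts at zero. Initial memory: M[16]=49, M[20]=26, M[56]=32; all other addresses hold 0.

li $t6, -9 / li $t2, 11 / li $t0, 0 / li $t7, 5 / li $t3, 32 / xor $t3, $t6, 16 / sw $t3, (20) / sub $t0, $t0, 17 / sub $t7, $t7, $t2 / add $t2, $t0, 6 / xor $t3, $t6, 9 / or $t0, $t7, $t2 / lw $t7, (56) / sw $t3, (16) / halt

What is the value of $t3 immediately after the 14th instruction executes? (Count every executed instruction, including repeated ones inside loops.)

li $t6, -9 → $t6=-9
li $t2, 11 → $t2=11
li $t0, 0 → $t0=0
li $t7, 5 → $t7=5
li $t3, 32 → $t3=32
xor $t3, $t6, 16 → $t3=(-9)^16=-25
sw $t3, (20) → M[20]=-25
sub $t0, $t0, 17 → $t0=0-17=-17
sub $t7, $t7, $t2 → $t7=5-11=-6
add $t2, $t0, 6 → $t2=(-17)+6=-11
xor $t3, $t6, 9 → $t3=(-9)^9=-2
or $t0, $t7, $t2 → $t0=(-6)|(-11)=-1
lw $t7, (56) → $t7=M[56]=32
sw $t3, (16) → M[16]=-2
After step 14: $t3 = -2.

-2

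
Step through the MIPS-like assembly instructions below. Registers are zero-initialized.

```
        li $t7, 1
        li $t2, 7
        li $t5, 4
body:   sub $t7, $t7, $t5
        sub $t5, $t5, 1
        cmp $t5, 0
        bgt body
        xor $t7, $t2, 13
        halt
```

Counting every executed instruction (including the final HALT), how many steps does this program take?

$t7=1
$t2=7
$t5=4
$t7=1-4=-3
$t5=4-1=3
cmp $t5, 0  (cmp 3,0)
bgt body: taken
$t7=(-3)-3=-6
$t5=3-1=2
cmp $t5, 0  (cmp 2,0)
bgt body: taken
$t7=(-6)-2=-8
$t5=2-1=1
cmp $t5, 0  (cmp 1,0)
bgt body: taken
$t7=(-8)-1=-9
$t5=1-1=0
cmp $t5, 0  (cmp 0,0)
bgt body: not taken
$t7=7^13=10
halt.
Total executed instructions: 21.

21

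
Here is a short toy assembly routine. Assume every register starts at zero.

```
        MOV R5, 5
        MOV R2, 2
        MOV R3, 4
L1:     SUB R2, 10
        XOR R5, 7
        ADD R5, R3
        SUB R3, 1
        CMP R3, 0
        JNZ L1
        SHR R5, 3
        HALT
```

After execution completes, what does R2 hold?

MOV R5, 5 → R5=5
MOV R2, 2 → R2=2
MOV R3, 4 → R3=4
SUB R2, 10 → R2=2-10=-8
XOR R5, 7 → R5=5^7=2
ADD R5, R3 → R5=2+4=6
SUB R3, 1 → R3=4-1=3
CMP R3, 0  (cmp 3,0)
JNZ L1: taken
SUB R2, 10 → R2=(-8)-10=-18
XOR R5, 7 → R5=6^7=1
ADD R5, R3 → R5=1+3=4
SUB R3, 1 → R3=3-1=2
CMP R3, 0  (cmp 2,0)
JNZ L1: taken
SUB R2, 10 → R2=(-18)-10=-28
XOR R5, 7 → R5=4^7=3
ADD R5, R3 → R5=3+2=5
SUB R3, 1 → R3=2-1=1
CMP R3, 0  (cmp 1,0)
JNZ L1: taken
SUB R2, 10 → R2=(-28)-10=-38
XOR R5, 7 → R5=5^7=2
ADD R5, R3 → R5=2+1=3
SUB R3, 1 → R3=1-1=0
CMP R3, 0  (cmp 0,0)
JNZ L1: not taken
SHR R5, 3 → R5=3>>3=0
halt.

-38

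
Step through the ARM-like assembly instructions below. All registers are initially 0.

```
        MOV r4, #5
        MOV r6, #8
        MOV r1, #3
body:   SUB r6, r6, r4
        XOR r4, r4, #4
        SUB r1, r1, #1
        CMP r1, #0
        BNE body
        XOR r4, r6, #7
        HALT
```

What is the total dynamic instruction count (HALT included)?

MOV r4, #5 → r4=5
MOV r6, #8 → r6=8
MOV r1, #3 → r1=3
SUB r6, r6, r4 → r6=8-5=3
XOR r4, r4, #4 → r4=5^4=1
SUB r1, r1, #1 → r1=3-1=2
CMP r1, #0  (cmp 2,0)
BNE body: taken
SUB r6, r6, r4 → r6=3-1=2
XOR r4, r4, #4 → r4=1^4=5
SUB r1, r1, #1 → r1=2-1=1
CMP r1, #0  (cmp 1,0)
BNE body: taken
SUB r6, r6, r4 → r6=2-5=-3
XOR r4, r4, #4 → r4=5^4=1
SUB r1, r1, #1 → r1=1-1=0
CMP r1, #0  (cmp 0,0)
BNE body: not taken
XOR r4, r6, #7 → r4=(-3)^7=-6
halt.
Total executed instructions: 20.

20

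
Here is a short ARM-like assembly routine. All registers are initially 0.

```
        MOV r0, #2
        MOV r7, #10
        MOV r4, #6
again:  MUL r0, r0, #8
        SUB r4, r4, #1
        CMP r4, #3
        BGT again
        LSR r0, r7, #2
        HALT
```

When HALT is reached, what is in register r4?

3

after MOV r0, #2: r0=2
after MOV r7, #10: r7=10
after MOV r4, #6: r4=6
after MUL r0, r0, #8: r0=2*8=16
after SUB r4, r4, #1: r4=6-1=5
CMP r4, #3  (cmp 5,3)
BGT again: taken
after MUL r0, r0, #8: r0=16*8=128
after SUB r4, r4, #1: r4=5-1=4
CMP r4, #3  (cmp 4,3)
BGT again: taken
after MUL r0, r0, #8: r0=128*8=1024
after SUB r4, r4, #1: r4=4-1=3
CMP r4, #3  (cmp 3,3)
BGT again: not taken
after LSR r0, r7, #2: r0=10>>2=2
halt.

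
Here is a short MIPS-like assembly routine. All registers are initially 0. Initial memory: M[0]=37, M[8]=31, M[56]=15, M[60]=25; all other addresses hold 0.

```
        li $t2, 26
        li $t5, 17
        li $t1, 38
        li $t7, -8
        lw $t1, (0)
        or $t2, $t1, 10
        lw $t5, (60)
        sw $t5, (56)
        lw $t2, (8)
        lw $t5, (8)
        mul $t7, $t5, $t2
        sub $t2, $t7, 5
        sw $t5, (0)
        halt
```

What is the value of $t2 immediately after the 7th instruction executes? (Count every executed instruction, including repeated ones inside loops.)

$t2=26
$t5=17
$t1=38
$t7=-8
$t1=M[0]=37
$t2=37|10=47
$t5=M[60]=25
After step 7: $t2 = 47.

47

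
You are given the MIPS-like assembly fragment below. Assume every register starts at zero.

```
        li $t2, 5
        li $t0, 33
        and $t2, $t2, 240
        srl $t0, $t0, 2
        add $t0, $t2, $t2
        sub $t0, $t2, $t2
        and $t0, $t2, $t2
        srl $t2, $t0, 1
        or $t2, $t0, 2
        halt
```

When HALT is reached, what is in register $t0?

0

after li $t2, 5: $t2=5
after li $t0, 33: $t0=33
after and $t2, $t2, 240: $t2=5&240=0
after srl $t0, $t0, 2: $t0=33>>2=8
after add $t0, $t2, $t2: $t0=0+0=0
after sub $t0, $t2, $t2: $t0=0-0=0
after and $t0, $t2, $t2: $t0=0&0=0
after srl $t2, $t0, 1: $t2=0>>1=0
after or $t2, $t0, 2: $t2=0|2=2
halt.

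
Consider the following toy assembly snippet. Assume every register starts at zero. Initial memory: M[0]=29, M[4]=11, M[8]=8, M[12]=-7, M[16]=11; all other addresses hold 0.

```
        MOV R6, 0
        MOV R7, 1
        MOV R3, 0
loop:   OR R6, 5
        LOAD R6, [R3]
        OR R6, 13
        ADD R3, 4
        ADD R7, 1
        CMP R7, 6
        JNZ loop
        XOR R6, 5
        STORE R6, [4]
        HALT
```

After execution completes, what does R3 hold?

after MOV R6, 0: R6=0
after MOV R7, 1: R7=1
after MOV R3, 0: R3=0
after OR R6, 5: R6=0|5=5
after LOAD R6, [R3]: R6=M[0]=29
after OR R6, 13: R6=29|13=29
after ADD R3, 4: R3=0+4=4
after ADD R7, 1: R7=1+1=2
CMP R7, 6  (cmp 2,6)
JNZ loop: taken
after OR R6, 5: R6=29|5=29
after LOAD R6, [R3]: R6=M[4]=11
after OR R6, 13: R6=11|13=15
after ADD R3, 4: R3=4+4=8
after ADD R7, 1: R7=2+1=3
CMP R7, 6  (cmp 3,6)
JNZ loop: taken
after OR R6, 5: R6=15|5=15
after LOAD R6, [R3]: R6=M[8]=8
after OR R6, 13: R6=8|13=13
after ADD R3, 4: R3=8+4=12
after ADD R7, 1: R7=3+1=4
CMP R7, 6  (cmp 4,6)
JNZ loop: taken
after OR R6, 5: R6=13|5=13
after LOAD R6, [R3]: R6=M[12]=-7
after OR R6, 13: R6=(-7)|13=-3
after ADD R3, 4: R3=12+4=16
after ADD R7, 1: R7=4+1=5
CMP R7, 6  (cmp 5,6)
JNZ loop: taken
after OR R6, 5: R6=(-3)|5=-3
after LOAD R6, [R3]: R6=M[16]=11
after OR R6, 13: R6=11|13=15
after ADD R3, 4: R3=16+4=20
after ADD R7, 1: R7=5+1=6
CMP R7, 6  (cmp 6,6)
JNZ loop: not taken
after XOR R6, 5: R6=15^5=10
STORE R6, [4] → M[4]=10
halt.

20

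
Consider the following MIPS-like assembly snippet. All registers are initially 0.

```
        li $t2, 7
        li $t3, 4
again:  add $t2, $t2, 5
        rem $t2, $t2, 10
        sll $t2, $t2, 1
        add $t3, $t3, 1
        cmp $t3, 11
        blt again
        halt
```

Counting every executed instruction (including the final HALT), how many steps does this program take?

45

li $t2, 7 → $t2=7
li $t3, 4 → $t3=4
add $t2, $t2, 5 → $t2=7+5=12
rem $t2, $t2, 10 → $t2=12%10=2
sll $t2, $t2, 1 → $t2=2<<1=4
add $t3, $t3, 1 → $t3=4+1=5
cmp $t3, 11  (cmp 5,11)
blt again: taken
add $t2, $t2, 5 → $t2=4+5=9
rem $t2, $t2, 10 → $t2=9%10=9
sll $t2, $t2, 1 → $t2=9<<1=18
add $t3, $t3, 1 → $t3=5+1=6
cmp $t3, 11  (cmp 6,11)
blt again: taken
add $t2, $t2, 5 → $t2=18+5=23
rem $t2, $t2, 10 → $t2=23%10=3
sll $t2, $t2, 1 → $t2=3<<1=6
add $t3, $t3, 1 → $t3=6+1=7
cmp $t3, 11  (cmp 7,11)
blt again: taken
add $t2, $t2, 5 → $t2=6+5=11
rem $t2, $t2, 10 → $t2=11%10=1
sll $t2, $t2, 1 → $t2=1<<1=2
add $t3, $t3, 1 → $t3=7+1=8
cmp $t3, 11  (cmp 8,11)
blt again: taken
add $t2, $t2, 5 → $t2=2+5=7
rem $t2, $t2, 10 → $t2=7%10=7
sll $t2, $t2, 1 → $t2=7<<1=14
add $t3, $t3, 1 → $t3=8+1=9
cmp $t3, 11  (cmp 9,11)
blt again: taken
add $t2, $t2, 5 → $t2=14+5=19
rem $t2, $t2, 10 → $t2=19%10=9
sll $t2, $t2, 1 → $t2=9<<1=18
add $t3, $t3, 1 → $t3=9+1=10
cmp $t3, 11  (cmp 10,11)
blt again: taken
add $t2, $t2, 5 → $t2=18+5=23
rem $t2, $t2, 10 → $t2=23%10=3
sll $t2, $t2, 1 → $t2=3<<1=6
add $t3, $t3, 1 → $t3=10+1=11
cmp $t3, 11  (cmp 11,11)
blt again: not taken
halt.
Total executed instructions: 45.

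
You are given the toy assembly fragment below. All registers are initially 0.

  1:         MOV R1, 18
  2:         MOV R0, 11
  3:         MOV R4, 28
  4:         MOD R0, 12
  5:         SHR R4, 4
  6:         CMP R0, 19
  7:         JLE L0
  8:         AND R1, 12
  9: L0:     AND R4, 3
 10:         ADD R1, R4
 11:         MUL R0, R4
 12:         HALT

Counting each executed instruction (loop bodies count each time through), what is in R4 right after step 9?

after MOV R1, 18: R1=18
after MOV R0, 11: R0=11
after MOV R4, 28: R4=28
after MOD R0, 12: R0=11%12=11
after SHR R4, 4: R4=28>>4=1
CMP R0, 19  (cmp 11,19)
JLE L0: taken
after AND R4, 3: R4=1&3=1
after ADD R1, R4: R1=18+1=19
After step 9: R4 = 1.

1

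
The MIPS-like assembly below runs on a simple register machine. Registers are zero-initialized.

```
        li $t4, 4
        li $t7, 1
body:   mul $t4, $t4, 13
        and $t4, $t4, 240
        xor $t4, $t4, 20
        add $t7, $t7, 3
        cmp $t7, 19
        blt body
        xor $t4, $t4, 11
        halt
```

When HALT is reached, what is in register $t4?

79

after li $t4, 4: $t4=4
after li $t7, 1: $t7=1
after mul $t4, $t4, 13: $t4=4*13=52
after and $t4, $t4, 240: $t4=52&240=48
after xor $t4, $t4, 20: $t4=48^20=36
after add $t7, $t7, 3: $t7=1+3=4
cmp $t7, 19  (cmp 4,19)
blt body: taken
after mul $t4, $t4, 13: $t4=36*13=468
after and $t4, $t4, 240: $t4=468&240=208
after xor $t4, $t4, 20: $t4=208^20=196
after add $t7, $t7, 3: $t7=4+3=7
cmp $t7, 19  (cmp 7,19)
blt body: taken
after mul $t4, $t4, 13: $t4=196*13=2548
after and $t4, $t4, 240: $t4=2548&240=240
after xor $t4, $t4, 20: $t4=240^20=228
after add $t7, $t7, 3: $t7=7+3=10
cmp $t7, 19  (cmp 10,19)
blt body: taken
after mul $t4, $t4, 13: $t4=228*13=2964
after and $t4, $t4, 240: $t4=2964&240=144
after xor $t4, $t4, 20: $t4=144^20=132
after add $t7, $t7, 3: $t7=10+3=13
cmp $t7, 19  (cmp 13,19)
blt body: taken
after mul $t4, $t4, 13: $t4=132*13=1716
after and $t4, $t4, 240: $t4=1716&240=176
after xor $t4, $t4, 20: $t4=176^20=164
after add $t7, $t7, 3: $t7=13+3=16
cmp $t7, 19  (cmp 16,19)
blt body: taken
after mul $t4, $t4, 13: $t4=164*13=2132
after and $t4, $t4, 240: $t4=2132&240=80
after xor $t4, $t4, 20: $t4=80^20=68
after add $t7, $t7, 3: $t7=16+3=19
cmp $t7, 19  (cmp 19,19)
blt body: not taken
after xor $t4, $t4, 11: $t4=68^11=79
halt.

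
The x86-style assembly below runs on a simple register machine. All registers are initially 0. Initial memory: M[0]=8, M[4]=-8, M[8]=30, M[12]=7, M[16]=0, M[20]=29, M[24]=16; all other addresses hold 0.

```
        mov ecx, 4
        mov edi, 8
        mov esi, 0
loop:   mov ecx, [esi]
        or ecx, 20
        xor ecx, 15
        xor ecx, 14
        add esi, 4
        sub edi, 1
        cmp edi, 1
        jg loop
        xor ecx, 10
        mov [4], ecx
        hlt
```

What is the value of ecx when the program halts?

ecx=4
edi=8
esi=0
ecx=M[0]=8
ecx=8|20=28
ecx=28^15=19
ecx=19^14=29
esi=0+4=4
edi=8-1=7
cmp edi, 1  (cmp 7,1)
jg loop: taken
ecx=M[4]=-8
ecx=(-8)|20=-4
ecx=(-4)^15=-13
ecx=(-13)^14=-3
esi=4+4=8
edi=7-1=6
cmp edi, 1  (cmp 6,1)
jg loop: taken
ecx=M[8]=30
ecx=30|20=30
ecx=30^15=17
ecx=17^14=31
esi=8+4=12
edi=6-1=5
cmp edi, 1  (cmp 5,1)
jg loop: taken
ecx=M[12]=7
ecx=7|20=23
ecx=23^15=24
ecx=24^14=22
esi=12+4=16
edi=5-1=4
cmp edi, 1  (cmp 4,1)
jg loop: taken
ecx=M[16]=0
ecx=0|20=20
ecx=20^15=27
ecx=27^14=21
esi=16+4=20
edi=4-1=3
cmp edi, 1  (cmp 3,1)
jg loop: taken
ecx=M[20]=29
ecx=29|20=29
ecx=29^15=18
ecx=18^14=28
esi=20+4=24
edi=3-1=2
cmp edi, 1  (cmp 2,1)
jg loop: taken
ecx=M[24]=16
ecx=16|20=20
ecx=20^15=27
ecx=27^14=21
esi=24+4=28
edi=2-1=1
cmp edi, 1  (cmp 1,1)
jg loop: not taken
ecx=21^10=31
mov [4], ecx → M[4]=31
halt.

31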